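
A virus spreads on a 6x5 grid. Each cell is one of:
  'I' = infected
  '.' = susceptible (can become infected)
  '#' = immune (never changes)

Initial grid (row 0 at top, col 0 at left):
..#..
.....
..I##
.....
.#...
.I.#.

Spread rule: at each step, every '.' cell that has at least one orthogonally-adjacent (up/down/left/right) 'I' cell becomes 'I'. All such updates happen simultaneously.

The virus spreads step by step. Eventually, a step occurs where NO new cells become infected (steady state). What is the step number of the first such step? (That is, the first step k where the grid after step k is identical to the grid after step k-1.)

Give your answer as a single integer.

Answer: 6

Derivation:
Step 0 (initial): 2 infected
Step 1: +5 new -> 7 infected
Step 2: +7 new -> 14 infected
Step 3: +7 new -> 21 infected
Step 4: +3 new -> 24 infected
Step 5: +1 new -> 25 infected
Step 6: +0 new -> 25 infected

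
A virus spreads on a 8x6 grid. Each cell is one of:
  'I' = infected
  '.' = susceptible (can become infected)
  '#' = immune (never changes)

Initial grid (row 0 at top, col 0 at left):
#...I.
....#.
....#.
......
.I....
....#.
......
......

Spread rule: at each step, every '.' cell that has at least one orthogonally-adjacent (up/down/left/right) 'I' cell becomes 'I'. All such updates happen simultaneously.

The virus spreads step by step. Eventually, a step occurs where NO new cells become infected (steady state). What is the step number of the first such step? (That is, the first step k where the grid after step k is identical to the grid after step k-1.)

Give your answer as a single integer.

Answer: 8

Derivation:
Step 0 (initial): 2 infected
Step 1: +6 new -> 8 infected
Step 2: +10 new -> 18 infected
Step 3: +13 new -> 31 infected
Step 4: +7 new -> 38 infected
Step 5: +3 new -> 41 infected
Step 6: +2 new -> 43 infected
Step 7: +1 new -> 44 infected
Step 8: +0 new -> 44 infected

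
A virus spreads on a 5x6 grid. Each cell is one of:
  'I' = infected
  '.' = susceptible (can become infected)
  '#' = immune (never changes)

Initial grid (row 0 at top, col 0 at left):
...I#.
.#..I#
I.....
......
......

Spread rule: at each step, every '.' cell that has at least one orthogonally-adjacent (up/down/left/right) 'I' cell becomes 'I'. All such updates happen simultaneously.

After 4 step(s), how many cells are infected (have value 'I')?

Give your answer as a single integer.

Answer: 26

Derivation:
Step 0 (initial): 3 infected
Step 1: +6 new -> 9 infected
Step 2: +9 new -> 18 infected
Step 3: +5 new -> 23 infected
Step 4: +3 new -> 26 infected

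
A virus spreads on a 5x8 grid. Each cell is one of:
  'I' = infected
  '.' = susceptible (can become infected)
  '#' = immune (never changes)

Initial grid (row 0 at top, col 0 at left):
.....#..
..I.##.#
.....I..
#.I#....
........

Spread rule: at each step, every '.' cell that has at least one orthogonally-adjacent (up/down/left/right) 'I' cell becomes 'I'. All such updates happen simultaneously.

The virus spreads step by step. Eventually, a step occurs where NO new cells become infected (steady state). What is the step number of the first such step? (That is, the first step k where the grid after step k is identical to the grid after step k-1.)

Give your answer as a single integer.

Answer: 5

Derivation:
Step 0 (initial): 3 infected
Step 1: +9 new -> 12 infected
Step 2: +12 new -> 24 infected
Step 3: +8 new -> 32 infected
Step 4: +2 new -> 34 infected
Step 5: +0 new -> 34 infected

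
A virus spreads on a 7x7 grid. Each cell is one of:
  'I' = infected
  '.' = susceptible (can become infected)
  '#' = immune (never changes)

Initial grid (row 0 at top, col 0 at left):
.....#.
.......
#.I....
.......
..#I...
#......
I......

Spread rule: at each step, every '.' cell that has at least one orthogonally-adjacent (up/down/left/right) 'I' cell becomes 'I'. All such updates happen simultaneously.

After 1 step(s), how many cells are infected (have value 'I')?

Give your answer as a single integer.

Answer: 11

Derivation:
Step 0 (initial): 3 infected
Step 1: +8 new -> 11 infected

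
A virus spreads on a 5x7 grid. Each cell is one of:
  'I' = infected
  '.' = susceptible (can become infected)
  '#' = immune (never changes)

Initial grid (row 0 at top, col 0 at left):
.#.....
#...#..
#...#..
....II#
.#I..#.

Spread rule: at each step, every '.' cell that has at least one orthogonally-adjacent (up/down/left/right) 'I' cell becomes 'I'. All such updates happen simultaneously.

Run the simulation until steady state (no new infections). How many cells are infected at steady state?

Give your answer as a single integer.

Step 0 (initial): 3 infected
Step 1: +5 new -> 8 infected
Step 2: +5 new -> 13 infected
Step 3: +6 new -> 19 infected
Step 4: +6 new -> 25 infected
Step 5: +0 new -> 25 infected

Answer: 25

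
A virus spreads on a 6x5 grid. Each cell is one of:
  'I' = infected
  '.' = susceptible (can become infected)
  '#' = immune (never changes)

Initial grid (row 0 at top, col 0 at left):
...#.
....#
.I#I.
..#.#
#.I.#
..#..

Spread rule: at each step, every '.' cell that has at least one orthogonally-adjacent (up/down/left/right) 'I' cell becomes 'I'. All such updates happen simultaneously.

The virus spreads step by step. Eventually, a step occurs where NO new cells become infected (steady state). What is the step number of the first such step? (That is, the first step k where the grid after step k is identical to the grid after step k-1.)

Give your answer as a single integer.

Step 0 (initial): 3 infected
Step 1: +8 new -> 11 infected
Step 2: +6 new -> 17 infected
Step 3: +4 new -> 21 infected
Step 4: +0 new -> 21 infected

Answer: 4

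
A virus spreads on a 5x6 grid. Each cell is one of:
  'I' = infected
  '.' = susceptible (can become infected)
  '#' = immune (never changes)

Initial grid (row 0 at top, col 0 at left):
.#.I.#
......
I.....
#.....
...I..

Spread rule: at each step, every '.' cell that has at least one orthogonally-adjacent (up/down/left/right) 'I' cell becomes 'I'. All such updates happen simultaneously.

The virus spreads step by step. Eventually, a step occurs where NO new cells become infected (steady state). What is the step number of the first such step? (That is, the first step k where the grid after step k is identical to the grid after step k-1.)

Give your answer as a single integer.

Answer: 5

Derivation:
Step 0 (initial): 3 infected
Step 1: +8 new -> 11 infected
Step 2: +11 new -> 22 infected
Step 3: +4 new -> 26 infected
Step 4: +1 new -> 27 infected
Step 5: +0 new -> 27 infected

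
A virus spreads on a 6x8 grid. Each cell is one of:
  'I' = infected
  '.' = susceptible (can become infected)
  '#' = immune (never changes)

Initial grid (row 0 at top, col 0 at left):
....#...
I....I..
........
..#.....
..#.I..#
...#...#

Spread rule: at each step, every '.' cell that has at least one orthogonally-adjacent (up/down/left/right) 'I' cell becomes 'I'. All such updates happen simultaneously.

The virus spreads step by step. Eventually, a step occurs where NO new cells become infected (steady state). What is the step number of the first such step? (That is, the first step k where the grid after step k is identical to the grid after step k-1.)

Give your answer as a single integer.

Answer: 7

Derivation:
Step 0 (initial): 3 infected
Step 1: +11 new -> 14 infected
Step 2: +13 new -> 27 infected
Step 3: +10 new -> 37 infected
Step 4: +3 new -> 40 infected
Step 5: +1 new -> 41 infected
Step 6: +1 new -> 42 infected
Step 7: +0 new -> 42 infected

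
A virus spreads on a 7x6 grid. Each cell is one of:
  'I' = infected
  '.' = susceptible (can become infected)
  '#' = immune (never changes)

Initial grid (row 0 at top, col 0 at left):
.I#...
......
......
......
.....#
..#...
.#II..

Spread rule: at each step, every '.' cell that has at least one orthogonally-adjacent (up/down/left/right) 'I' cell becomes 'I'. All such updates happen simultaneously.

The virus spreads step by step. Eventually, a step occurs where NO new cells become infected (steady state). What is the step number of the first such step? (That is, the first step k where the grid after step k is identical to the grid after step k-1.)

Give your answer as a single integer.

Answer: 8

Derivation:
Step 0 (initial): 3 infected
Step 1: +4 new -> 7 infected
Step 2: +6 new -> 13 infected
Step 3: +8 new -> 21 infected
Step 4: +7 new -> 28 infected
Step 5: +6 new -> 34 infected
Step 6: +3 new -> 37 infected
Step 7: +1 new -> 38 infected
Step 8: +0 new -> 38 infected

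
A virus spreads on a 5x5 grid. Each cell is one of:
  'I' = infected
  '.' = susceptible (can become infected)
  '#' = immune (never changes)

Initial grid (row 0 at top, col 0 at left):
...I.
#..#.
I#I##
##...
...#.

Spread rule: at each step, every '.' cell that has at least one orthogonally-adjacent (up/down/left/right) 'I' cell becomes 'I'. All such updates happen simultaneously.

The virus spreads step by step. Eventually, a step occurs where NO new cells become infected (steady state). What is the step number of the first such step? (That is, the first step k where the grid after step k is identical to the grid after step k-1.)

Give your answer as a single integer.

Answer: 5

Derivation:
Step 0 (initial): 3 infected
Step 1: +4 new -> 7 infected
Step 2: +5 new -> 12 infected
Step 3: +3 new -> 15 infected
Step 4: +2 new -> 17 infected
Step 5: +0 new -> 17 infected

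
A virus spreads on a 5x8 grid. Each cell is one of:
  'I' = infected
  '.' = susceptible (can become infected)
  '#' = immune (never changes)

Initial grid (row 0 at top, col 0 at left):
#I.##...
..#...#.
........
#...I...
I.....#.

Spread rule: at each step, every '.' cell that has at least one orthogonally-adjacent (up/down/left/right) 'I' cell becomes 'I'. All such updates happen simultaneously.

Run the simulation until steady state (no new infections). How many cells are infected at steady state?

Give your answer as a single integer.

Answer: 33

Derivation:
Step 0 (initial): 3 infected
Step 1: +7 new -> 10 infected
Step 2: +11 new -> 21 infected
Step 3: +6 new -> 27 infected
Step 4: +3 new -> 30 infected
Step 5: +2 new -> 32 infected
Step 6: +1 new -> 33 infected
Step 7: +0 new -> 33 infected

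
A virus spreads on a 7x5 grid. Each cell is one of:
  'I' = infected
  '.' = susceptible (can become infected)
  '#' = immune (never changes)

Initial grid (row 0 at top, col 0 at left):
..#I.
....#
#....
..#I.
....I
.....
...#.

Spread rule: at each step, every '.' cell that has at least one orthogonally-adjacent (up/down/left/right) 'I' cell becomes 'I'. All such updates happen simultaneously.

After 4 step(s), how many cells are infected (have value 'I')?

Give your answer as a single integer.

Answer: 25

Derivation:
Step 0 (initial): 3 infected
Step 1: +6 new -> 9 infected
Step 2: +6 new -> 15 infected
Step 3: +4 new -> 19 infected
Step 4: +6 new -> 25 infected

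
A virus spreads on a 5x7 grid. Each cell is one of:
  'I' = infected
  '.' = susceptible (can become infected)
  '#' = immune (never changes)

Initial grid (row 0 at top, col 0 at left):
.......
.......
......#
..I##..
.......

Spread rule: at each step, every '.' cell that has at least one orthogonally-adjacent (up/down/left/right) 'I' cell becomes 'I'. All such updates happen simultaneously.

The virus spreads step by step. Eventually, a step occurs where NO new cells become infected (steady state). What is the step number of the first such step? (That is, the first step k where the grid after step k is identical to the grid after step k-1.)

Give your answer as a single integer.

Answer: 8

Derivation:
Step 0 (initial): 1 infected
Step 1: +3 new -> 4 infected
Step 2: +6 new -> 10 infected
Step 3: +7 new -> 17 infected
Step 4: +6 new -> 23 infected
Step 5: +5 new -> 28 infected
Step 6: +3 new -> 31 infected
Step 7: +1 new -> 32 infected
Step 8: +0 new -> 32 infected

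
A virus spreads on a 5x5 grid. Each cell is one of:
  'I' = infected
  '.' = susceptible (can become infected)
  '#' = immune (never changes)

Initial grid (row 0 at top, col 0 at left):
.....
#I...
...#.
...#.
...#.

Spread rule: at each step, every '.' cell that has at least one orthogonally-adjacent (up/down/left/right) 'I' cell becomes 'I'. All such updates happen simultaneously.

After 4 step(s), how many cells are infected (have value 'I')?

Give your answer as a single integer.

Step 0 (initial): 1 infected
Step 1: +3 new -> 4 infected
Step 2: +6 new -> 10 infected
Step 3: +5 new -> 15 infected
Step 4: +4 new -> 19 infected

Answer: 19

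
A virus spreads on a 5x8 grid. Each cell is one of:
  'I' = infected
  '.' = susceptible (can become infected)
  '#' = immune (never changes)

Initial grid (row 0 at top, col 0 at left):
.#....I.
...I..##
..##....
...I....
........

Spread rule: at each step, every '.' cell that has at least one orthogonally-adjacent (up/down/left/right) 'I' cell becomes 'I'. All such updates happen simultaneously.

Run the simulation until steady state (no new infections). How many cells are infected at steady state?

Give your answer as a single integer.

Answer: 35

Derivation:
Step 0 (initial): 3 infected
Step 1: +8 new -> 11 infected
Step 2: +9 new -> 20 infected
Step 3: +7 new -> 27 infected
Step 4: +6 new -> 33 infected
Step 5: +2 new -> 35 infected
Step 6: +0 new -> 35 infected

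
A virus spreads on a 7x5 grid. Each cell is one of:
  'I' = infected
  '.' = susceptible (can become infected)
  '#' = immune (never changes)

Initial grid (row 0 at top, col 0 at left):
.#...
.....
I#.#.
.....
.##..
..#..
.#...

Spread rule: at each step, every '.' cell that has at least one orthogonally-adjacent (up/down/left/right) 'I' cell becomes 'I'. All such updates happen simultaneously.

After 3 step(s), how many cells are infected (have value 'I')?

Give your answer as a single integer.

Step 0 (initial): 1 infected
Step 1: +2 new -> 3 infected
Step 2: +4 new -> 7 infected
Step 3: +3 new -> 10 infected

Answer: 10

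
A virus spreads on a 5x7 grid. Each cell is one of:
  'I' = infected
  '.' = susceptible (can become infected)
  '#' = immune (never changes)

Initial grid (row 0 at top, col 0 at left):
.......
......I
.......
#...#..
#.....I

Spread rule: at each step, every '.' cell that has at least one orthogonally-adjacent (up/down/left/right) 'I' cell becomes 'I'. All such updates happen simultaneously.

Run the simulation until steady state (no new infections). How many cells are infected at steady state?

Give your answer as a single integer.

Answer: 32

Derivation:
Step 0 (initial): 2 infected
Step 1: +5 new -> 7 infected
Step 2: +5 new -> 12 infected
Step 3: +4 new -> 16 infected
Step 4: +5 new -> 21 infected
Step 5: +5 new -> 26 infected
Step 6: +4 new -> 30 infected
Step 7: +2 new -> 32 infected
Step 8: +0 new -> 32 infected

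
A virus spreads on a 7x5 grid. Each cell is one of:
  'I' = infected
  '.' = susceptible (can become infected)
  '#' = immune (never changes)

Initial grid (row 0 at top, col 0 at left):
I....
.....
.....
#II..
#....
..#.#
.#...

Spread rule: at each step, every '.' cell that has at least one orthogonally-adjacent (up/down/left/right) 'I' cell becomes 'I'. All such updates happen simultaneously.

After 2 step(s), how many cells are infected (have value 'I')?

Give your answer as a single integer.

Step 0 (initial): 3 infected
Step 1: +7 new -> 10 infected
Step 2: +8 new -> 18 infected

Answer: 18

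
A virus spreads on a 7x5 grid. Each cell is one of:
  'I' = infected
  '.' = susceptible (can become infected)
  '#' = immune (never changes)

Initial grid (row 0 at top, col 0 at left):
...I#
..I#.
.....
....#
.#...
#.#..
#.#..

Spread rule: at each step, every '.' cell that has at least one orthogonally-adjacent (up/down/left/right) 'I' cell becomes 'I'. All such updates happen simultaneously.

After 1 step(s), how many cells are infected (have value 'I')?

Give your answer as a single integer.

Step 0 (initial): 2 infected
Step 1: +3 new -> 5 infected

Answer: 5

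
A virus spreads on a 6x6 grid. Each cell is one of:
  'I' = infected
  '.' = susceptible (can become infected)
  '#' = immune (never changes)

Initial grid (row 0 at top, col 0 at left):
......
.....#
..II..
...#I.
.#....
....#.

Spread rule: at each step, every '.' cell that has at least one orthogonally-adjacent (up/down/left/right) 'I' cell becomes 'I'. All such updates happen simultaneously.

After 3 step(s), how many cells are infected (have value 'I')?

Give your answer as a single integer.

Step 0 (initial): 3 infected
Step 1: +7 new -> 10 infected
Step 2: +10 new -> 20 infected
Step 3: +7 new -> 27 infected

Answer: 27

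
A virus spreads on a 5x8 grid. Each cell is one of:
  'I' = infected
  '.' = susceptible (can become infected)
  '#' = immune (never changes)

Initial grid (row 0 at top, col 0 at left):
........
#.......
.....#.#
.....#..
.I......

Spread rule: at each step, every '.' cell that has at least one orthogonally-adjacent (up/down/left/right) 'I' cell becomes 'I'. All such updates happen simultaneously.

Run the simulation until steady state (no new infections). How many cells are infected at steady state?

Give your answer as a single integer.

Answer: 36

Derivation:
Step 0 (initial): 1 infected
Step 1: +3 new -> 4 infected
Step 2: +4 new -> 8 infected
Step 3: +5 new -> 13 infected
Step 4: +5 new -> 18 infected
Step 5: +5 new -> 23 infected
Step 6: +4 new -> 27 infected
Step 7: +4 new -> 31 infected
Step 8: +2 new -> 33 infected
Step 9: +2 new -> 35 infected
Step 10: +1 new -> 36 infected
Step 11: +0 new -> 36 infected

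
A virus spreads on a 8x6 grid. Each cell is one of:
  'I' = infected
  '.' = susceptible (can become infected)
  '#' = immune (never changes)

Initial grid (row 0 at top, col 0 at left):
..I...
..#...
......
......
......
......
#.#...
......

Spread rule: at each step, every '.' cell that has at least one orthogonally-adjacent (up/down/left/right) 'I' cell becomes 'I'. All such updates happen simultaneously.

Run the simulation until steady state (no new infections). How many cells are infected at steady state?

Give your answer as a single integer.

Answer: 45

Derivation:
Step 0 (initial): 1 infected
Step 1: +2 new -> 3 infected
Step 2: +4 new -> 7 infected
Step 3: +5 new -> 12 infected
Step 4: +6 new -> 18 infected
Step 5: +6 new -> 24 infected
Step 6: +6 new -> 30 infected
Step 7: +6 new -> 36 infected
Step 8: +4 new -> 40 infected
Step 9: +4 new -> 44 infected
Step 10: +1 new -> 45 infected
Step 11: +0 new -> 45 infected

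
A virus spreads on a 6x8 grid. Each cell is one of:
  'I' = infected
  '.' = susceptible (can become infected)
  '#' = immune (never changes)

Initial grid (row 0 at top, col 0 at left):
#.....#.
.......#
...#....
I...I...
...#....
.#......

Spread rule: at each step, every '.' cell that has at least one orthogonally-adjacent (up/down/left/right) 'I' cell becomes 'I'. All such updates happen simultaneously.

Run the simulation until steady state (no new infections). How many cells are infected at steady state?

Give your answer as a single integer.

Step 0 (initial): 2 infected
Step 1: +7 new -> 9 infected
Step 2: +10 new -> 19 infected
Step 3: +11 new -> 30 infected
Step 4: +9 new -> 39 infected
Step 5: +2 new -> 41 infected
Step 6: +0 new -> 41 infected

Answer: 41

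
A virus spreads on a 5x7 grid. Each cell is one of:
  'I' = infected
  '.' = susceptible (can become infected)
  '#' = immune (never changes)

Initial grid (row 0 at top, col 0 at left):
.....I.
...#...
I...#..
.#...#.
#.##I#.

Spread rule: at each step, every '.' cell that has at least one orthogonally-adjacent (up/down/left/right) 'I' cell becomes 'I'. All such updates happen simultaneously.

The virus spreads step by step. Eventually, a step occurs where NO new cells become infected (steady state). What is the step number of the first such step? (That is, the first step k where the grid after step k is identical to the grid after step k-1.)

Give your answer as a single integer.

Step 0 (initial): 3 infected
Step 1: +7 new -> 10 infected
Step 2: +8 new -> 18 infected
Step 3: +6 new -> 24 infected
Step 4: +1 new -> 25 infected
Step 5: +1 new -> 26 infected
Step 6: +0 new -> 26 infected

Answer: 6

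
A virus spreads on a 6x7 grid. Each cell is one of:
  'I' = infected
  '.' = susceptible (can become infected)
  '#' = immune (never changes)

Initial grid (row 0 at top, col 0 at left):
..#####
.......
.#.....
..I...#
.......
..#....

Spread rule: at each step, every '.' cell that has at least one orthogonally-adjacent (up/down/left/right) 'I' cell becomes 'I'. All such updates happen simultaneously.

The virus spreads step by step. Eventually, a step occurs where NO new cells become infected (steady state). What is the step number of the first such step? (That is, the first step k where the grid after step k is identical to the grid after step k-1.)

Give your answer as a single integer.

Step 0 (initial): 1 infected
Step 1: +4 new -> 5 infected
Step 2: +6 new -> 11 infected
Step 3: +9 new -> 20 infected
Step 4: +7 new -> 27 infected
Step 5: +5 new -> 32 infected
Step 6: +2 new -> 34 infected
Step 7: +0 new -> 34 infected

Answer: 7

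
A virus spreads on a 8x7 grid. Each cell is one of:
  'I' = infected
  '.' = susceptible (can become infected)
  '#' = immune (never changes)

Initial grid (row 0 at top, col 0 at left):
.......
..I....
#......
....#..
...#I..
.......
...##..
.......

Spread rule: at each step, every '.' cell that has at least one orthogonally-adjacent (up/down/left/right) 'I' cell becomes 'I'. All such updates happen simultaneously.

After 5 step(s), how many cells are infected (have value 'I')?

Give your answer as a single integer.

Answer: 47

Derivation:
Step 0 (initial): 2 infected
Step 1: +6 new -> 8 infected
Step 2: +11 new -> 19 infected
Step 3: +12 new -> 31 infected
Step 4: +9 new -> 40 infected
Step 5: +7 new -> 47 infected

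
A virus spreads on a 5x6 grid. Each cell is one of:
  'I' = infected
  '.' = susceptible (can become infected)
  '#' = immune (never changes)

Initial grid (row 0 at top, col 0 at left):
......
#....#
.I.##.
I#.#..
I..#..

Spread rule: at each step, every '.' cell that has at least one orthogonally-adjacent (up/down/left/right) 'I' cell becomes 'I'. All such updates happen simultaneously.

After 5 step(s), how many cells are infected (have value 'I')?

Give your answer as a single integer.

Step 0 (initial): 3 infected
Step 1: +4 new -> 7 infected
Step 2: +4 new -> 11 infected
Step 3: +3 new -> 14 infected
Step 4: +2 new -> 16 infected
Step 5: +1 new -> 17 infected

Answer: 17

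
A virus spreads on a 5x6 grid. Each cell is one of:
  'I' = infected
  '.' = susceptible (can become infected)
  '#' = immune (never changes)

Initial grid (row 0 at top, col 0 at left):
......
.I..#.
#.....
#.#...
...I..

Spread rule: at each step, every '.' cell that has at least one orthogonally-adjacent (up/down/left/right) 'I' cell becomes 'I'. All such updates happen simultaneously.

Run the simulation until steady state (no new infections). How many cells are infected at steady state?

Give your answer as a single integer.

Step 0 (initial): 2 infected
Step 1: +7 new -> 9 infected
Step 2: +9 new -> 18 infected
Step 3: +4 new -> 22 infected
Step 4: +2 new -> 24 infected
Step 5: +2 new -> 26 infected
Step 6: +0 new -> 26 infected

Answer: 26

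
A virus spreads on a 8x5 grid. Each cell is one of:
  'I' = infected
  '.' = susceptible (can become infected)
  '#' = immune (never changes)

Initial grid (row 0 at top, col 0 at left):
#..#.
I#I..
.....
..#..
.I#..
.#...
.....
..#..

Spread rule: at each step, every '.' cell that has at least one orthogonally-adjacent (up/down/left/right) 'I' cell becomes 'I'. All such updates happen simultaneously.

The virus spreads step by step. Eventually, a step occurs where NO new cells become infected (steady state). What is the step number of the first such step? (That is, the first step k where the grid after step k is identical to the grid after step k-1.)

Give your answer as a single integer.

Step 0 (initial): 3 infected
Step 1: +6 new -> 9 infected
Step 2: +6 new -> 15 infected
Step 3: +4 new -> 19 infected
Step 4: +4 new -> 23 infected
Step 5: +4 new -> 27 infected
Step 6: +3 new -> 30 infected
Step 7: +2 new -> 32 infected
Step 8: +1 new -> 33 infected
Step 9: +0 new -> 33 infected

Answer: 9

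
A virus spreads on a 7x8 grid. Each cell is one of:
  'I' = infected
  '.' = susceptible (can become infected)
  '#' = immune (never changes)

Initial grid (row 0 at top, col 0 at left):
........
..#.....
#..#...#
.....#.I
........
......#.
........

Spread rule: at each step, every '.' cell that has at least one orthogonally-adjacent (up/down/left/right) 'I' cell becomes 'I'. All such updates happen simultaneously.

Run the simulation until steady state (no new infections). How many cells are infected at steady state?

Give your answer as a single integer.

Answer: 50

Derivation:
Step 0 (initial): 1 infected
Step 1: +2 new -> 3 infected
Step 2: +3 new -> 6 infected
Step 3: +4 new -> 10 infected
Step 4: +7 new -> 17 infected
Step 5: +7 new -> 24 infected
Step 6: +6 new -> 30 infected
Step 7: +5 new -> 35 infected
Step 8: +6 new -> 41 infected
Step 9: +5 new -> 46 infected
Step 10: +3 new -> 49 infected
Step 11: +1 new -> 50 infected
Step 12: +0 new -> 50 infected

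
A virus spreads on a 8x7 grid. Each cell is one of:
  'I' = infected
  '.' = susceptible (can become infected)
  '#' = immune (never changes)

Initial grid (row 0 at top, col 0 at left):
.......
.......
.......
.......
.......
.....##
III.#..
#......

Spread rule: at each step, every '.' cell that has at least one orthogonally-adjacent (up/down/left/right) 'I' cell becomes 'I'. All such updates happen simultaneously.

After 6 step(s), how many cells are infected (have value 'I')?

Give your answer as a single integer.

Answer: 42

Derivation:
Step 0 (initial): 3 infected
Step 1: +6 new -> 9 infected
Step 2: +5 new -> 14 infected
Step 3: +6 new -> 20 infected
Step 4: +6 new -> 26 infected
Step 5: +8 new -> 34 infected
Step 6: +8 new -> 42 infected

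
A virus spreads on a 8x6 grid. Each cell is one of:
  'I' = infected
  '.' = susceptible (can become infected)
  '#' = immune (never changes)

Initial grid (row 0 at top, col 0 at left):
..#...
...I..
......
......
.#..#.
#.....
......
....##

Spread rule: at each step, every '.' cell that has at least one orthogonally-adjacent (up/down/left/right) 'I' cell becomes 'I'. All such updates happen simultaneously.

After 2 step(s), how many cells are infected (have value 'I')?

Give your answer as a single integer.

Step 0 (initial): 1 infected
Step 1: +4 new -> 5 infected
Step 2: +6 new -> 11 infected

Answer: 11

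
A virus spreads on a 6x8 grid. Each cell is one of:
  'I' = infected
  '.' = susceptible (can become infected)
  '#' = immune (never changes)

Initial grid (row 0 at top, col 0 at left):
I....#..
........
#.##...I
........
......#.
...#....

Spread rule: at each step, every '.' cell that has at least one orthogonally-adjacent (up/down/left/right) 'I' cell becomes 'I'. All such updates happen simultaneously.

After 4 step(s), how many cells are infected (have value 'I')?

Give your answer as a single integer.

Answer: 29

Derivation:
Step 0 (initial): 2 infected
Step 1: +5 new -> 7 infected
Step 2: +7 new -> 14 infected
Step 3: +8 new -> 22 infected
Step 4: +7 new -> 29 infected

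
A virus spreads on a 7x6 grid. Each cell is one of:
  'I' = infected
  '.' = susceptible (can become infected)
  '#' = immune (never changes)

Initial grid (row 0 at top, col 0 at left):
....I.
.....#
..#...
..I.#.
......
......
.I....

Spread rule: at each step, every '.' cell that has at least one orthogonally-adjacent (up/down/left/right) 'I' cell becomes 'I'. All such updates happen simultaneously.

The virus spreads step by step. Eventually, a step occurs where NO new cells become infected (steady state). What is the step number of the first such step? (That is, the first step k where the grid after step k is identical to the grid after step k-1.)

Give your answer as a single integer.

Answer: 6

Derivation:
Step 0 (initial): 3 infected
Step 1: +9 new -> 12 infected
Step 2: +11 new -> 23 infected
Step 3: +9 new -> 32 infected
Step 4: +6 new -> 38 infected
Step 5: +1 new -> 39 infected
Step 6: +0 new -> 39 infected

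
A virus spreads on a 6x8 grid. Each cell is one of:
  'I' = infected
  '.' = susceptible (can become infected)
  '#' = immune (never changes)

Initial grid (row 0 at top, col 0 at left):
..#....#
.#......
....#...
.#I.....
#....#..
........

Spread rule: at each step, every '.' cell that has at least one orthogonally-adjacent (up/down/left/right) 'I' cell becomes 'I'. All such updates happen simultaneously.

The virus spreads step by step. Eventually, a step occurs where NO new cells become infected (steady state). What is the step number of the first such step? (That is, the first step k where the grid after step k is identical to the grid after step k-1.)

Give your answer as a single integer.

Step 0 (initial): 1 infected
Step 1: +3 new -> 4 infected
Step 2: +7 new -> 11 infected
Step 3: +6 new -> 17 infected
Step 4: +8 new -> 25 infected
Step 5: +7 new -> 32 infected
Step 6: +6 new -> 38 infected
Step 7: +3 new -> 41 infected
Step 8: +0 new -> 41 infected

Answer: 8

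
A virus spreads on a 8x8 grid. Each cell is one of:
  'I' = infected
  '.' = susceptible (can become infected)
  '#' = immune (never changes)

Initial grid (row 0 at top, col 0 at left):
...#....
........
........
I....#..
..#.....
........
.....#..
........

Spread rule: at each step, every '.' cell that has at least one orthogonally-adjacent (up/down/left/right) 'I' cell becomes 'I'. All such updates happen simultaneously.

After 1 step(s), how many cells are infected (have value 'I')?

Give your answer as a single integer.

Step 0 (initial): 1 infected
Step 1: +3 new -> 4 infected

Answer: 4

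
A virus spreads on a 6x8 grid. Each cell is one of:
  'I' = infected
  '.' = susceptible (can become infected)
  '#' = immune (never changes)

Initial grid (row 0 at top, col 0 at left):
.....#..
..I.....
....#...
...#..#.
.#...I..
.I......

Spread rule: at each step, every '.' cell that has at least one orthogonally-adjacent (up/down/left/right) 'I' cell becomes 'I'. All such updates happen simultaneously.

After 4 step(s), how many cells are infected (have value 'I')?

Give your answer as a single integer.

Answer: 40

Derivation:
Step 0 (initial): 3 infected
Step 1: +10 new -> 13 infected
Step 2: +16 new -> 29 infected
Step 3: +9 new -> 38 infected
Step 4: +2 new -> 40 infected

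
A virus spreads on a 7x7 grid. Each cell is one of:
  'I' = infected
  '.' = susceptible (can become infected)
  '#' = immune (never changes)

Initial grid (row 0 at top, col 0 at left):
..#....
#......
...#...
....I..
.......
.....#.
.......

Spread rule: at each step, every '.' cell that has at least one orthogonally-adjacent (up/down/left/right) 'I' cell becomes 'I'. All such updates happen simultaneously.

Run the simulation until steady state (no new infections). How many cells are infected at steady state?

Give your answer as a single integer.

Answer: 45

Derivation:
Step 0 (initial): 1 infected
Step 1: +4 new -> 5 infected
Step 2: +7 new -> 12 infected
Step 3: +10 new -> 22 infected
Step 4: +11 new -> 33 infected
Step 5: +7 new -> 40 infected
Step 6: +3 new -> 43 infected
Step 7: +2 new -> 45 infected
Step 8: +0 new -> 45 infected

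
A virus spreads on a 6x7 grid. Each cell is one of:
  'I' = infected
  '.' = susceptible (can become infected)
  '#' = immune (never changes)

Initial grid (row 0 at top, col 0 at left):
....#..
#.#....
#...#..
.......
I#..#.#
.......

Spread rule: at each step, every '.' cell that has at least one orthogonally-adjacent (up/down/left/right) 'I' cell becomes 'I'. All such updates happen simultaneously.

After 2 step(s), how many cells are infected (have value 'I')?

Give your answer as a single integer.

Answer: 5

Derivation:
Step 0 (initial): 1 infected
Step 1: +2 new -> 3 infected
Step 2: +2 new -> 5 infected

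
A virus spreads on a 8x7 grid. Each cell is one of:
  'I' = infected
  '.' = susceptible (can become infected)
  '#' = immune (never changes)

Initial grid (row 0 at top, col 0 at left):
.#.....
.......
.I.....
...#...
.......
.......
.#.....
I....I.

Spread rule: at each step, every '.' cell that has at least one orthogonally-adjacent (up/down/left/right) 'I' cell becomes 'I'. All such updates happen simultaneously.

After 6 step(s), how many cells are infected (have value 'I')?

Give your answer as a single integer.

Answer: 52

Derivation:
Step 0 (initial): 3 infected
Step 1: +9 new -> 12 infected
Step 2: +12 new -> 24 infected
Step 3: +12 new -> 36 infected
Step 4: +10 new -> 46 infected
Step 5: +4 new -> 50 infected
Step 6: +2 new -> 52 infected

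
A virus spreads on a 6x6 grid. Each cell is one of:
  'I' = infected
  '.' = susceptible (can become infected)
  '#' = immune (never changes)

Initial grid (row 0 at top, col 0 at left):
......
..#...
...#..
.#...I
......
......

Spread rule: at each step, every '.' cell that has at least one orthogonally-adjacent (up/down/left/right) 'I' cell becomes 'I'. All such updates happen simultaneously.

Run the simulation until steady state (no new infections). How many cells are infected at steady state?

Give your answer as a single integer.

Step 0 (initial): 1 infected
Step 1: +3 new -> 4 infected
Step 2: +5 new -> 9 infected
Step 3: +5 new -> 14 infected
Step 4: +5 new -> 19 infected
Step 5: +4 new -> 23 infected
Step 6: +5 new -> 28 infected
Step 7: +4 new -> 32 infected
Step 8: +1 new -> 33 infected
Step 9: +0 new -> 33 infected

Answer: 33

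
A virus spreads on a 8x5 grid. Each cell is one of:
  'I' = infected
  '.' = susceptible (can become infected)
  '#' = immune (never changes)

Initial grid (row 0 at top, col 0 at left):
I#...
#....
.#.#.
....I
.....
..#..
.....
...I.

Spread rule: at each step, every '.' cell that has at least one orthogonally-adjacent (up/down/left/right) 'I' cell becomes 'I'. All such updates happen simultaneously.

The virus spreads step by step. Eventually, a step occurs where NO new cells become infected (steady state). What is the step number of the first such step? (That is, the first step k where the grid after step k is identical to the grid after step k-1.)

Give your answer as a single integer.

Answer: 6

Derivation:
Step 0 (initial): 3 infected
Step 1: +6 new -> 9 infected
Step 2: +8 new -> 17 infected
Step 3: +7 new -> 24 infected
Step 4: +6 new -> 30 infected
Step 5: +5 new -> 35 infected
Step 6: +0 new -> 35 infected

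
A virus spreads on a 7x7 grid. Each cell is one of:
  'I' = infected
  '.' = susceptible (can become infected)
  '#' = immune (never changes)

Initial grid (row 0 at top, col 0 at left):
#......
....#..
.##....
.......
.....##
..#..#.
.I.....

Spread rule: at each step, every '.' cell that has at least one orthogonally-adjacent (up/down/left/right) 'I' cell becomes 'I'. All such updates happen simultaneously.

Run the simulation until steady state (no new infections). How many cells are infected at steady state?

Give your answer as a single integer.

Answer: 41

Derivation:
Step 0 (initial): 1 infected
Step 1: +3 new -> 4 infected
Step 2: +3 new -> 7 infected
Step 3: +5 new -> 12 infected
Step 4: +5 new -> 17 infected
Step 5: +4 new -> 21 infected
Step 6: +4 new -> 25 infected
Step 7: +4 new -> 29 infected
Step 8: +5 new -> 34 infected
Step 9: +4 new -> 38 infected
Step 10: +2 new -> 40 infected
Step 11: +1 new -> 41 infected
Step 12: +0 new -> 41 infected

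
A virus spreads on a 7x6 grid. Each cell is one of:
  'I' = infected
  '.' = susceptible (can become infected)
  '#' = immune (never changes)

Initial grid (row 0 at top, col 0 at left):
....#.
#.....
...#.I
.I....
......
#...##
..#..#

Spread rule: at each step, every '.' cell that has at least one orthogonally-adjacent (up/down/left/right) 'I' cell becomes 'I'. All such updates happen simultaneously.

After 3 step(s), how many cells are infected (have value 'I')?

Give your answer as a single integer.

Step 0 (initial): 2 infected
Step 1: +7 new -> 9 infected
Step 2: +11 new -> 20 infected
Step 3: +7 new -> 27 infected

Answer: 27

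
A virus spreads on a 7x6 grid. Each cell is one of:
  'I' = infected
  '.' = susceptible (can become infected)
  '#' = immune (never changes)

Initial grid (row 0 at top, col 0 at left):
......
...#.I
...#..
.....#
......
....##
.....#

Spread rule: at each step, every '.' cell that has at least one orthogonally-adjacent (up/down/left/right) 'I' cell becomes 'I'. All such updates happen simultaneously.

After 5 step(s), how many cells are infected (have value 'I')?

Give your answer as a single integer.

Step 0 (initial): 1 infected
Step 1: +3 new -> 4 infected
Step 2: +2 new -> 6 infected
Step 3: +2 new -> 8 infected
Step 4: +3 new -> 11 infected
Step 5: +5 new -> 16 infected

Answer: 16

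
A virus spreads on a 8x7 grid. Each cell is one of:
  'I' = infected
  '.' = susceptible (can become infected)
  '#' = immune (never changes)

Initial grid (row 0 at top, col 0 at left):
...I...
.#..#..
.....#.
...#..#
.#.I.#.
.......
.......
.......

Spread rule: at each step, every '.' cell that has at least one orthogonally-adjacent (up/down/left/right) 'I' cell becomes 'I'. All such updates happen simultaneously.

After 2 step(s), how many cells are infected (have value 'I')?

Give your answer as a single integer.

Step 0 (initial): 2 infected
Step 1: +6 new -> 8 infected
Step 2: +9 new -> 17 infected

Answer: 17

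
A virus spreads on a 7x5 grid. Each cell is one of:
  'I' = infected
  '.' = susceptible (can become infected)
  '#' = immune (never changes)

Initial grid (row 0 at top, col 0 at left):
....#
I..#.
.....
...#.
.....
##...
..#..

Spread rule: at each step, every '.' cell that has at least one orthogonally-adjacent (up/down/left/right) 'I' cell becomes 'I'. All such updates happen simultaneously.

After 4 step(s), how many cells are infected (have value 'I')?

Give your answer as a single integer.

Step 0 (initial): 1 infected
Step 1: +3 new -> 4 infected
Step 2: +4 new -> 8 infected
Step 3: +4 new -> 12 infected
Step 4: +4 new -> 16 infected

Answer: 16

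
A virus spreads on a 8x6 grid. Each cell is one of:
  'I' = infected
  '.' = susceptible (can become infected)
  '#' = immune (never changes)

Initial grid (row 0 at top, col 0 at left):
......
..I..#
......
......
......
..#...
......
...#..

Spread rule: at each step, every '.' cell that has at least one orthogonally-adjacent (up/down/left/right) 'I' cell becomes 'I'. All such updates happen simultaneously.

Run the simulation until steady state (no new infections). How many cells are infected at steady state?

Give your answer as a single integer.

Answer: 45

Derivation:
Step 0 (initial): 1 infected
Step 1: +4 new -> 5 infected
Step 2: +7 new -> 12 infected
Step 3: +7 new -> 19 infected
Step 4: +6 new -> 25 infected
Step 5: +5 new -> 30 infected
Step 6: +5 new -> 35 infected
Step 7: +5 new -> 40 infected
Step 8: +4 new -> 44 infected
Step 9: +1 new -> 45 infected
Step 10: +0 new -> 45 infected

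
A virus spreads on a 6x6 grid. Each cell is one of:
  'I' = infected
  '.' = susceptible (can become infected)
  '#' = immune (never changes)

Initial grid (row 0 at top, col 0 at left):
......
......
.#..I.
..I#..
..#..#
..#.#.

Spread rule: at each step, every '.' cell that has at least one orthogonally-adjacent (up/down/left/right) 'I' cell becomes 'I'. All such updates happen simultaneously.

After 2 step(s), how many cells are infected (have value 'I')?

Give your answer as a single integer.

Answer: 16

Derivation:
Step 0 (initial): 2 infected
Step 1: +6 new -> 8 infected
Step 2: +8 new -> 16 infected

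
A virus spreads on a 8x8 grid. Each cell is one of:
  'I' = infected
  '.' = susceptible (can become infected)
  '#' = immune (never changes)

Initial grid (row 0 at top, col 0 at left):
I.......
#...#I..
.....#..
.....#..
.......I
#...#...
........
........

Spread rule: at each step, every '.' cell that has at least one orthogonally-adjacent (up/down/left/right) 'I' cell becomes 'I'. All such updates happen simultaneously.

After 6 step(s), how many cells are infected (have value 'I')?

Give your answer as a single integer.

Step 0 (initial): 3 infected
Step 1: +6 new -> 9 infected
Step 2: +11 new -> 20 infected
Step 3: +8 new -> 28 infected
Step 4: +8 new -> 36 infected
Step 5: +10 new -> 46 infected
Step 6: +5 new -> 51 infected

Answer: 51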